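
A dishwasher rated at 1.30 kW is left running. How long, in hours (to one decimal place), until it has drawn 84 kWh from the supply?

Hours = 84 kWh ÷ 1.3 kW = 64.6 h

64.6 h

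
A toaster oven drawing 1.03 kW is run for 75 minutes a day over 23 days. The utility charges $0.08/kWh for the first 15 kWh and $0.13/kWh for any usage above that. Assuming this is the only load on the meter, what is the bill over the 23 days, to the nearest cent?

Runtime = 75 min × 23 = 1725 min = 28.75 h
Energy = 1.03 kW × 28.75 h = 29.6125 kWh
Tier 1 (0–15 kWh): 15 × $0.08 = $1.2
Above 15 kWh: 14.6125 × $0.13 = $1.899625
Bill = $3.10

$3.10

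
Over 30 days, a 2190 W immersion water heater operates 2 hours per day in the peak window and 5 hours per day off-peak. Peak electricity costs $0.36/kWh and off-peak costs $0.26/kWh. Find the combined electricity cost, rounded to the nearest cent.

$132.71

Peak energy = 2.19 kW × 2 h × 30 = 131.4 kWh
Off-peak energy = 2.19 kW × 5 h × 30 = 328.5 kWh
Cost = 131.4 × $0.36 + 328.5 × $0.26 = $47.304 + $85.41 = $132.71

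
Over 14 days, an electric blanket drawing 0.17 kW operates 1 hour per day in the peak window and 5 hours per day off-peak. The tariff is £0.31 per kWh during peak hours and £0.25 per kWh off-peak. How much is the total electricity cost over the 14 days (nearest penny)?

Peak energy = 0.17 kW × 1 h × 14 = 2.38 kWh
Off-peak energy = 0.17 kW × 5 h × 14 = 11.9 kWh
Cost = 2.38 × £0.31 + 11.9 × £0.25 = £0.7378 + £2.975 = £3.71

£3.71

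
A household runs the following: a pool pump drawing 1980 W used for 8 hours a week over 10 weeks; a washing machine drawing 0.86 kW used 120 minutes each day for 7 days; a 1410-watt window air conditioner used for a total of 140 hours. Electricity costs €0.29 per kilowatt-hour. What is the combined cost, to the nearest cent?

pool pump: Runtime = 8 h/week × 10 weeks = 80 h
pool pump: 1.98 kW × 80 h = 158.4 kWh
washing machine: Runtime = 120 min × 7 = 840 min = 14 h
washing machine: 0.86 kW × 14 h = 12.04 kWh
window air conditioner: 1.41 kW × 140 h = 197.4 kWh
Total energy = 367.84 kWh
Cost = 367.84 × €0.29 = €106.67

€106.67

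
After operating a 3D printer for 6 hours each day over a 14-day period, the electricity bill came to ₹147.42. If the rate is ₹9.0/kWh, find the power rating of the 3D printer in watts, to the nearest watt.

Energy = ₹147.42 ÷ ₹9.0/kWh = 16.38 kWh
Runtime = 6 h/day × 14 days = 84 h
Power = 16.38 kWh ÷ 84 h = 0.195 kW = 195 W

195 W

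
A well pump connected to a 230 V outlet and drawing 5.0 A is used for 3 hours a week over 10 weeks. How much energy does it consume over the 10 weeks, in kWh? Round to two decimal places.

Power = 5.0 A × 230 V = 1150 W = 1.15 kW
Runtime = 3 h/week × 10 weeks = 30 h
Energy = 1.15 kW × 30 h = 34.5 kWh

34.50 kWh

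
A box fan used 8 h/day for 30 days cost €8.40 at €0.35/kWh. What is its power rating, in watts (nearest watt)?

Energy = €8.40 ÷ €0.35/kWh = 24 kWh
Runtime = 8 h/day × 30 days = 240 h
Power = 24 kWh ÷ 240 h = 0.1 kW = 100 W

100 W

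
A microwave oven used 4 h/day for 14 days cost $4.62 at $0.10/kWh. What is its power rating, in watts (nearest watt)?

Energy = $4.62 ÷ $0.10/kWh = 46.2 kWh
Runtime = 4 h/day × 14 days = 56 h
Power = 46.2 kWh ÷ 56 h = 0.825 kW = 825 W

825 W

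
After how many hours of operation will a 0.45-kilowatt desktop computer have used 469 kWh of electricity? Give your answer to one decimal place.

Hours = 469 kWh ÷ 0.45 kW = 1042.2 h

1042.2 h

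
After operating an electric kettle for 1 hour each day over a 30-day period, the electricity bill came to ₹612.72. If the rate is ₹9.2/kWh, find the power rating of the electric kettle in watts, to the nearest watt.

Energy = ₹612.72 ÷ ₹9.2/kWh = 66.6 kWh
Runtime = 1 h/day × 30 days = 30 h
Power = 66.6 kWh ÷ 30 h = 2.22 kW = 2220 W

2220 W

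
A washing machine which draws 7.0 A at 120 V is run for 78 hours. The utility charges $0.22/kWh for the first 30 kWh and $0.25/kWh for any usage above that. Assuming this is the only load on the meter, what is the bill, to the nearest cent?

Power = 7.0 A × 120 V = 840 W = 0.84 kW
Energy = 0.84 kW × 78 h = 65.52 kWh
Tier 1 (0–30 kWh): 30 × $0.22 = $6.6
Above 30 kWh: 35.52 × $0.25 = $8.88
Bill = $15.48

$15.48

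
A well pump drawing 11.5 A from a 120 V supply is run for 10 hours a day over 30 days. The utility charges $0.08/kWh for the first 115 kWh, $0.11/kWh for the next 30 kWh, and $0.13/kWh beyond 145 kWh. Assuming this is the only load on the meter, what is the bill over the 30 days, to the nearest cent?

$47.47

Power = 11.5 A × 120 V = 1380 W = 1.38 kW
Runtime = 10 h/day × 30 days = 300 h
Energy = 1.38 kW × 300 h = 414 kWh
Tier 1 (0–115 kWh): 115 × $0.08 = $9.2
Tier 2 (115–145 kWh): 30 × $0.11 = $3.3
Above 145 kWh: 269 × $0.13 = $34.97
Bill = $47.47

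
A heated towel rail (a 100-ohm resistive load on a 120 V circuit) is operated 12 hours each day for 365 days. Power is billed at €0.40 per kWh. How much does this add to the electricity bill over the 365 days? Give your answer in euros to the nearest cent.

€252.29

Power = V²/R = 120²/100 = 144 W = 0.144 kW
Runtime = 12 h/day × 365 days = 4380 h
Energy = 0.144 kW × 4380 h = 630.72 kWh
Cost = 630.72 kWh × €0.40/kWh = €252.29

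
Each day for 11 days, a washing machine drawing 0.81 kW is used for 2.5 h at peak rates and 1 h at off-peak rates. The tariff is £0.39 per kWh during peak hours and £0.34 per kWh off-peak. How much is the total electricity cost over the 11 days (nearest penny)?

Peak energy = 0.81 kW × 2.5 h × 11 = 22.275 kWh
Off-peak energy = 0.81 kW × 1 h × 11 = 8.91 kWh
Cost = 22.275 × £0.39 + 8.91 × £0.34 = £8.68725 + £3.0294 = £11.72

£11.72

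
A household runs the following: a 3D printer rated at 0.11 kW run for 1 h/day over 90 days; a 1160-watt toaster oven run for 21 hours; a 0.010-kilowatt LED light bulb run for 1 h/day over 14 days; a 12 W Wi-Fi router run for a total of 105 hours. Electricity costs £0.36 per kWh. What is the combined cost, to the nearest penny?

3D printer: Runtime = 1 h/day × 90 days = 90 h
3D printer: 0.11 kW × 90 h = 9.9 kWh
toaster oven: 1.16 kW × 21 h = 24.36 kWh
LED light bulb: Runtime = 1 h/day × 14 days = 14 h
LED light bulb: 0.01 kW × 14 h = 0.14 kWh
Wi-Fi router: 0.012 kW × 105 h = 1.26 kWh
Total energy = 35.66 kWh
Cost = 35.66 × £0.36 = £12.84

£12.84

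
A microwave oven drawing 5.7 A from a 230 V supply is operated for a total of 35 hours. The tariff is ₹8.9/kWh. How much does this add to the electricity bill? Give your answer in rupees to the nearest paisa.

₹408.38

Power = 5.7 A × 230 V = 1311 W = 1.311 kW
Energy = 1.311 kW × 35 h = 45.885 kWh
Cost = 45.885 kWh × ₹8.9/kWh = ₹408.38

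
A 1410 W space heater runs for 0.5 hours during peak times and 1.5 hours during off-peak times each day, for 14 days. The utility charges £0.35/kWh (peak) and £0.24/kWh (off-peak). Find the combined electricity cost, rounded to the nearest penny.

£10.56

Peak energy = 1.41 kW × 0.5 h × 14 = 9.87 kWh
Off-peak energy = 1.41 kW × 1.5 h × 14 = 29.61 kWh
Cost = 9.87 × £0.35 + 29.61 × £0.24 = £3.4545 + £7.1064 = £10.56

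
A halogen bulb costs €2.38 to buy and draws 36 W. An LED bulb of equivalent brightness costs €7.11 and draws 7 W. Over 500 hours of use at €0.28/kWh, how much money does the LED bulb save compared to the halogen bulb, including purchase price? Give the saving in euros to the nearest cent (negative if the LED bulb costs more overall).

halogen bulb: €2.38 + (36/1000) kW × 500 h × €0.28 = €2.38 + €5.04 = €7.42
LED bulb: €7.11 + (7/1000) kW × 500 h × €0.28 = €7.11 + €0.98 = €8.09
Saving = €7.42 − €8.09 = −€0.67

-€0.67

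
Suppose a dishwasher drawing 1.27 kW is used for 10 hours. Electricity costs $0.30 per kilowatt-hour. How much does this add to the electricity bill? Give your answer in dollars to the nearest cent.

$3.81

Energy = 1.27 kW × 10 h = 12.7 kWh
Cost = 12.7 kWh × $0.30/kWh = $3.81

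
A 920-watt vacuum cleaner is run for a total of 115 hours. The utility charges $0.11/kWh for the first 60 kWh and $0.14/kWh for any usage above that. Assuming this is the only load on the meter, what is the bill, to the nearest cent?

$13.01

Energy = 0.92 kW × 115 h = 105.8 kWh
Tier 1 (0–60 kWh): 60 × $0.11 = $6.6
Above 60 kWh: 45.8 × $0.14 = $6.412
Bill = $13.01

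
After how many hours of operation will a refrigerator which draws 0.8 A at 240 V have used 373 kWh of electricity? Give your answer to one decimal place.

1942.7 h

Power = 0.8 A × 240 V = 192 W = 0.192 kW
Hours = 373 kWh ÷ 0.192 kW = 1942.7 h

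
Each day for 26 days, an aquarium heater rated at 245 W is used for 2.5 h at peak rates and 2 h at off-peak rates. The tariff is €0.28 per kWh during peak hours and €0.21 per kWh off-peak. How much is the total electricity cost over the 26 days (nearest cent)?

Peak energy = 0.245 kW × 2.5 h × 26 = 15.925 kWh
Off-peak energy = 0.245 kW × 2 h × 26 = 12.74 kWh
Cost = 15.925 × €0.28 + 12.74 × €0.21 = €4.459 + €2.6754 = €7.13

€7.13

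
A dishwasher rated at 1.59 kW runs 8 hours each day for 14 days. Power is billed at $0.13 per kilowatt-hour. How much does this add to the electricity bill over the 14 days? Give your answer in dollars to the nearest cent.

Runtime = 8 h/day × 14 days = 112 h
Energy = 1.59 kW × 112 h = 178.08 kWh
Cost = 178.08 kWh × $0.13/kWh = $23.15

$23.15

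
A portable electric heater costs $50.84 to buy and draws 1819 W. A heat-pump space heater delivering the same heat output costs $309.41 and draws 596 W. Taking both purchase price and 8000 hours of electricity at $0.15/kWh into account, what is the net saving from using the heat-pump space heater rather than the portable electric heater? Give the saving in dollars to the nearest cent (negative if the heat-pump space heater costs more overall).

portable electric heater: $50.84 + (1819/1000) kW × 8000 h × $0.15 = $50.84 + $2182.8 = $2233.64
heat-pump space heater: $309.41 + (596/1000) kW × 8000 h × $0.15 = $309.41 + $715.2 = $1024.61
Saving = $2233.64 − $1024.61 = $1209.03

$1209.03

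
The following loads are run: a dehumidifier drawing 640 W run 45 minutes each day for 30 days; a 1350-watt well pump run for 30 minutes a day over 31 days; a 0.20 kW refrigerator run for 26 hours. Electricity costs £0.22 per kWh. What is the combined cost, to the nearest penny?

£8.92

dehumidifier: Runtime = 45 min × 30 = 1350 min = 22.5 h
dehumidifier: 0.64 kW × 22.5 h = 14.4 kWh
well pump: Runtime = 30 min × 31 = 930 min = 15.5 h
well pump: 1.35 kW × 15.5 h = 20.925 kWh
refrigerator: 0.2 kW × 26 h = 5.2 kWh
Total energy = 40.525 kWh
Cost = 40.525 × £0.22 = £8.92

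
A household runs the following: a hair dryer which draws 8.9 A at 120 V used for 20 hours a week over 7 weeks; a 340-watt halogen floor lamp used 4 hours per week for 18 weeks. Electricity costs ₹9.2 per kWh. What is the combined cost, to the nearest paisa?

₹1600.80

hair dryer: Power = 8.9 A × 120 V = 1068 W = 1.068 kW
hair dryer: Runtime = 20 h/week × 7 weeks = 140 h
hair dryer: 1.068 kW × 140 h = 149.52 kWh
halogen floor lamp: Runtime = 4 h/week × 18 weeks = 72 h
halogen floor lamp: 0.34 kW × 72 h = 24.48 kWh
Total energy = 174 kWh
Cost = 174 × ₹9.2 = ₹1600.80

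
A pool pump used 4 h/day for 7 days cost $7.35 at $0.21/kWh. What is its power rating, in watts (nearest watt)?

Energy = $7.35 ÷ $0.21/kWh = 35 kWh
Runtime = 4 h/day × 7 days = 28 h
Power = 35 kWh ÷ 28 h = 1.25 kW = 1250 W

1250 W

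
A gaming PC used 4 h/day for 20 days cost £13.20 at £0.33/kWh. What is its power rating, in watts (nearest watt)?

Energy = £13.20 ÷ £0.33/kWh = 40 kWh
Runtime = 4 h/day × 20 days = 80 h
Power = 40 kWh ÷ 80 h = 0.5 kW = 500 W

500 W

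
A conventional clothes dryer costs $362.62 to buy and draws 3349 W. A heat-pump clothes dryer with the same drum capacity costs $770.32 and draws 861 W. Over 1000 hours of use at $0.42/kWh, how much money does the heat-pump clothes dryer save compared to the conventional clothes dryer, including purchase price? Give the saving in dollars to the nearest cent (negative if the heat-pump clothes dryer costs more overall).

$637.26

conventional clothes dryer: $362.62 + (3349/1000) kW × 1000 h × $0.42 = $362.62 + $1406.58 = $1769.2
heat-pump clothes dryer: $770.32 + (861/1000) kW × 1000 h × $0.42 = $770.32 + $361.62 = $1131.94
Saving = $1769.2 − $1131.94 = $637.26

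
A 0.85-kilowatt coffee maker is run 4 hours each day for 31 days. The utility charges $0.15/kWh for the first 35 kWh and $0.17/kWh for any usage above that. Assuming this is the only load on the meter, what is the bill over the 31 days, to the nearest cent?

$17.22

Runtime = 4 h/day × 31 days = 124 h
Energy = 0.85 kW × 124 h = 105.4 kWh
Tier 1 (0–35 kWh): 35 × $0.15 = $5.25
Above 35 kWh: 70.4 × $0.17 = $11.968
Bill = $17.22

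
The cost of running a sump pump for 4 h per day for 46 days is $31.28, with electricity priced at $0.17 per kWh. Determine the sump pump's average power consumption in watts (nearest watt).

Energy = $31.28 ÷ $0.17/kWh = 184 kWh
Runtime = 4 h/day × 46 days = 184 h
Power = 184 kWh ÷ 184 h = 1 kW = 1000 W

1000 W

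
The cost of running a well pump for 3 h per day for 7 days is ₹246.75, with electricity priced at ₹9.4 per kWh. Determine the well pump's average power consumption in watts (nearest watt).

1250 W

Energy = ₹246.75 ÷ ₹9.4/kWh = 26.25 kWh
Runtime = 3 h/day × 7 days = 21 h
Power = 26.25 kWh ÷ 21 h = 1.25 kW = 1250 W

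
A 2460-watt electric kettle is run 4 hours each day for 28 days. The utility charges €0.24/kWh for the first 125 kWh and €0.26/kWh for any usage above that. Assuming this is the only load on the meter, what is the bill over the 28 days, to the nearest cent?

€69.14

Runtime = 4 h/day × 28 days = 112 h
Energy = 2.46 kW × 112 h = 275.52 kWh
Tier 1 (0–125 kWh): 125 × €0.24 = €30
Above 125 kWh: 150.52 × €0.26 = €39.1352
Bill = €69.14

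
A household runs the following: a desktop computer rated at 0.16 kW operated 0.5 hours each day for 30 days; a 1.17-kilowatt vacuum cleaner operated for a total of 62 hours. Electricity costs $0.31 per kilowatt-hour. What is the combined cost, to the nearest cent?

$23.23

desktop computer: Runtime = 0.5 h/day × 30 days = 15 h
desktop computer: 0.16 kW × 15 h = 2.4 kWh
vacuum cleaner: 1.17 kW × 62 h = 72.54 kWh
Total energy = 74.94 kWh
Cost = 74.94 × $0.31 = $23.23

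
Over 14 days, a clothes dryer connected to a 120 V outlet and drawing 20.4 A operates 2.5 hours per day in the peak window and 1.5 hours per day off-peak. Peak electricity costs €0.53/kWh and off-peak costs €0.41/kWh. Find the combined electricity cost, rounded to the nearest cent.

Power = 20.4 A × 120 V = 2448 W = 2.448 kW
Peak energy = 2.448 kW × 2.5 h × 14 = 85.68 kWh
Off-peak energy = 2.448 kW × 1.5 h × 14 = 51.408 kWh
Cost = 85.68 × €0.53 + 51.408 × €0.41 = €45.4104 + €21.07728 = €66.49

€66.49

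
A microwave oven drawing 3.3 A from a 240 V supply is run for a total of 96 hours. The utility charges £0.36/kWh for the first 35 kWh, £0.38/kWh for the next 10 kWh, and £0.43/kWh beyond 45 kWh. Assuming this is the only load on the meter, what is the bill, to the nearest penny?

Power = 3.3 A × 240 V = 792 W = 0.792 kW
Energy = 0.792 kW × 96 h = 76.032 kWh
Tier 1 (0–35 kWh): 35 × £0.36 = £12.6
Tier 2 (35–45 kWh): 10 × £0.38 = £3.8
Above 45 kWh: 31.032 × £0.43 = £13.34376
Bill = £29.74

£29.74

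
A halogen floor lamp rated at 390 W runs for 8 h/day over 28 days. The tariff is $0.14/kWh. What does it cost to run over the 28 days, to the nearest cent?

Runtime = 8 h/day × 28 days = 224 h
Energy = 0.39 kW × 224 h = 87.36 kWh
Cost = 87.36 kWh × $0.14/kWh = $12.23

$12.23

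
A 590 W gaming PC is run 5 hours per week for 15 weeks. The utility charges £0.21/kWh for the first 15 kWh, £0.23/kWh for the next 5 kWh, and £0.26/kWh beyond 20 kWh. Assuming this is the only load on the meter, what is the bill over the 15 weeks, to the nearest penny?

£10.61

Runtime = 5 h/week × 15 weeks = 75 h
Energy = 0.59 kW × 75 h = 44.25 kWh
Tier 1 (0–15 kWh): 15 × £0.21 = £3.15
Tier 2 (15–20 kWh): 5 × £0.23 = £1.15
Above 20 kWh: 24.25 × £0.26 = £6.305
Bill = £10.61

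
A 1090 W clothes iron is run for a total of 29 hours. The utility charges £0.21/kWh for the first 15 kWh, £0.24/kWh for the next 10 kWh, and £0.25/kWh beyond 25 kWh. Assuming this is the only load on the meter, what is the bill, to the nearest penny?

Energy = 1.09 kW × 29 h = 31.61 kWh
Tier 1 (0–15 kWh): 15 × £0.21 = £3.15
Tier 2 (15–25 kWh): 10 × £0.24 = £2.4
Above 25 kWh: 6.61 × £0.25 = £1.6525
Bill = £7.20

£7.20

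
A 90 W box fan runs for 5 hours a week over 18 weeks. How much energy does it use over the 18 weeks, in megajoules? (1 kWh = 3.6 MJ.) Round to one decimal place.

Runtime = 5 h/week × 18 weeks = 90 h
Energy = 0.09 kW × 90 h = 8.1 kWh
= 8.1 × 3.6 MJ = 29.2 MJ

29.2 MJ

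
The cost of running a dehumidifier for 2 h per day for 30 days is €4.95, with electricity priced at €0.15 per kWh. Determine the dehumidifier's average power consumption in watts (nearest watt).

550 W

Energy = €4.95 ÷ €0.15/kWh = 33 kWh
Runtime = 2 h/day × 30 days = 60 h
Power = 33 kWh ÷ 60 h = 0.55 kW = 550 W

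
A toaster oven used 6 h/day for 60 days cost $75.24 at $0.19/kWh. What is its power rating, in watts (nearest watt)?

Energy = $75.24 ÷ $0.19/kWh = 396 kWh
Runtime = 6 h/day × 60 days = 360 h
Power = 396 kWh ÷ 360 h = 1.1 kW = 1100 W

1100 W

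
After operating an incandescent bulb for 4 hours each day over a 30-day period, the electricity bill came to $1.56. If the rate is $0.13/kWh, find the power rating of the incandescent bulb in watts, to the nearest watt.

100 W

Energy = $1.56 ÷ $0.13/kWh = 12 kWh
Runtime = 4 h/day × 30 days = 120 h
Power = 12 kWh ÷ 120 h = 0.1 kW = 100 W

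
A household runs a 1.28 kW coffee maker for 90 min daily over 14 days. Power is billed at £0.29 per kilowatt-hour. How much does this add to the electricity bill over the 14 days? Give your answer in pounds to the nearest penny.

Runtime = 90 min × 14 = 1260 min = 21 h
Energy = 1.28 kW × 21 h = 26.88 kWh
Cost = 26.88 kWh × £0.29/kWh = £7.80

£7.80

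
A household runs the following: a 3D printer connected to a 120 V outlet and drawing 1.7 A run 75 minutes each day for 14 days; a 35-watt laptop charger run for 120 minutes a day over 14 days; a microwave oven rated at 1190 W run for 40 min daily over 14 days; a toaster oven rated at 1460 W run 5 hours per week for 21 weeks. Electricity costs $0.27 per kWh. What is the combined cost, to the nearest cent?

$45.62

3D printer: Power = 1.7 A × 120 V = 204 W = 0.204 kW
3D printer: Runtime = 75 min × 14 = 1050 min = 17.5 h
3D printer: 0.204 kW × 17.5 h = 3.57 kWh
laptop charger: Runtime = 120 min × 14 = 1680 min = 28 h
laptop charger: 0.035 kW × 28 h = 0.98 kWh
microwave oven: Runtime = 40 min × 14 = 560 min = 9.333333… h
microwave oven: 1.19 kW × 9.333333… h = 11.106666… kWh
toaster oven: Runtime = 5 h/week × 21 weeks = 105 h
toaster oven: 1.46 kW × 105 h = 153.3 kWh
Total energy = 168.956666… kWh
Cost = 168.956666… × $0.27 = $45.62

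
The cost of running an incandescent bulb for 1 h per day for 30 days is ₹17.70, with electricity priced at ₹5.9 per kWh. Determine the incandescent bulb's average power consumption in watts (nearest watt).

Energy = ₹17.70 ÷ ₹5.9/kWh = 3 kWh
Runtime = 1 h/day × 30 days = 30 h
Power = 3 kWh ÷ 30 h = 0.1 kW = 100 W

100 W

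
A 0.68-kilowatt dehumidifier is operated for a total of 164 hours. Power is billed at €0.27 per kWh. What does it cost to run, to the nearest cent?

€30.11

Energy = 0.68 kW × 164 h = 111.52 kWh
Cost = 111.52 kWh × €0.27/kWh = €30.11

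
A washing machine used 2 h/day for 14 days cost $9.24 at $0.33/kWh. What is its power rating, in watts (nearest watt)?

1000 W

Energy = $9.24 ÷ $0.33/kWh = 28 kWh
Runtime = 2 h/day × 14 days = 28 h
Power = 28 kWh ÷ 28 h = 1 kW = 1000 W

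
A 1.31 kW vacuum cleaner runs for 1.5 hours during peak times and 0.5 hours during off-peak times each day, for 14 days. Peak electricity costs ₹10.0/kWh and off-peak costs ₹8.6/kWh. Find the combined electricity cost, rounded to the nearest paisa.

₹353.96

Peak energy = 1.31 kW × 1.5 h × 14 = 27.51 kWh
Off-peak energy = 1.31 kW × 0.5 h × 14 = 9.17 kWh
Cost = 27.51 × ₹10.0 + 9.17 × ₹8.6 = ₹275.1 + ₹78.862 = ₹353.96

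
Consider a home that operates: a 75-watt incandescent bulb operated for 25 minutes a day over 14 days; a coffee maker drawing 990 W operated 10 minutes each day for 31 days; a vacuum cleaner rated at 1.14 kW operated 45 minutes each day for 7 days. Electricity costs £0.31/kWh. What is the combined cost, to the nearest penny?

incandescent bulb: Runtime = 25 min × 14 = 350 min = 5.833333… h
incandescent bulb: 0.075 kW × 5.833333… h = 0.4375 kWh
coffee maker: Runtime = 10 min × 31 = 310 min = 5.166666… h
coffee maker: 0.99 kW × 5.166666… h = 5.115 kWh
vacuum cleaner: Runtime = 45 min × 7 = 315 min = 5.25 h
vacuum cleaner: 1.14 kW × 5.25 h = 5.985 kWh
Total energy = 11.5375 kWh
Cost = 11.5375 × £0.31 = £3.58

£3.58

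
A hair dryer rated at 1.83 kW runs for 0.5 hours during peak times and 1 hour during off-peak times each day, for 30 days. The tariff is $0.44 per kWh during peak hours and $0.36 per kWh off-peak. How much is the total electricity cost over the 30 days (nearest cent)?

$31.84

Peak energy = 1.83 kW × 0.5 h × 30 = 27.45 kWh
Off-peak energy = 1.83 kW × 1 h × 30 = 54.9 kWh
Cost = 27.45 × $0.44 + 54.9 × $0.36 = $12.078 + $19.764 = $31.84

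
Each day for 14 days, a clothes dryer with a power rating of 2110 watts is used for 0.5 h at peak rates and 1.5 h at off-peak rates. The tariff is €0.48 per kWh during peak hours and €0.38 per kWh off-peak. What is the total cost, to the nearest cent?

Peak energy = 2.11 kW × 0.5 h × 14 = 14.77 kWh
Off-peak energy = 2.11 kW × 1.5 h × 14 = 44.31 kWh
Cost = 14.77 × €0.48 + 44.31 × €0.38 = €7.0896 + €16.8378 = €23.93

€23.93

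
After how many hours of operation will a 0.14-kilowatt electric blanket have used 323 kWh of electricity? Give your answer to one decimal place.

Hours = 323 kWh ÷ 0.14 kW = 2307.1 h

2307.1 h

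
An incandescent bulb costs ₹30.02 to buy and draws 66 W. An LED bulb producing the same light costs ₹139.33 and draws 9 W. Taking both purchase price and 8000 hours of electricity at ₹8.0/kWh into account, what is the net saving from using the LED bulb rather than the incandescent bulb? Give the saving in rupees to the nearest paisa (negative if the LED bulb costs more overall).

incandescent bulb: ₹30.02 + (66/1000) kW × 8000 h × ₹8.0 = ₹30.02 + ₹4224 = ₹4254.02
LED bulb: ₹139.33 + (9/1000) kW × 8000 h × ₹8.0 = ₹139.33 + ₹576 = ₹715.33
Saving = ₹4254.02 − ₹715.33 = ₹3538.69

₹3538.69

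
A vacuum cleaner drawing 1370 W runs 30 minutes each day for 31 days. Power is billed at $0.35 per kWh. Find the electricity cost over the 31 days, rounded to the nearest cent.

$7.43

Runtime = 30 min × 31 = 930 min = 15.5 h
Energy = 1.37 kW × 15.5 h = 21.235 kWh
Cost = 21.235 kWh × $0.35/kWh = $7.43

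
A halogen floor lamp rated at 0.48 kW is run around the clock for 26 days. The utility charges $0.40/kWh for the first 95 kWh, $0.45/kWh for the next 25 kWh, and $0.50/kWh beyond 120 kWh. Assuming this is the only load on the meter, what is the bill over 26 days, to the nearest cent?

Runtime = 24 h × 26 = 624 h
Energy = 0.48 kW × 624 h = 299.52 kWh
Tier 1 (0–95 kWh): 95 × $0.40 = $38
Tier 2 (95–120 kWh): 25 × $0.45 = $11.25
Above 120 kWh: 179.52 × $0.50 = $89.76
Bill = $139.01

$139.01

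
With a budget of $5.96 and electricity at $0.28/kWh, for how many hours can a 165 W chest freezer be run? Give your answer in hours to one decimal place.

129.0 h

Energy available = $5.96 ÷ $0.28/kWh = 21.2857 kWh
Hours = 21.2857 kWh ÷ 0.165 kW = 129.0 h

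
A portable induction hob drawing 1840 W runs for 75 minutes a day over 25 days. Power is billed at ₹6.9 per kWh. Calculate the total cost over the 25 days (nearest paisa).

Runtime = 75 min × 25 = 1875 min = 31.25 h
Energy = 1.84 kW × 31.25 h = 57.5 kWh
Cost = 57.5 kWh × ₹6.9/kWh = ₹396.75

₹396.75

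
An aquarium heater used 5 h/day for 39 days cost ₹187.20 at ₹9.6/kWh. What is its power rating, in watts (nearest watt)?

100 W

Energy = ₹187.20 ÷ ₹9.6/kWh = 19.5 kWh
Runtime = 5 h/day × 39 days = 195 h
Power = 19.5 kWh ÷ 195 h = 0.1 kW = 100 W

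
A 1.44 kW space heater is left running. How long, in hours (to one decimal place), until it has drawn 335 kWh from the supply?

232.6 h

Hours = 335 kWh ÷ 1.44 kW = 232.6 h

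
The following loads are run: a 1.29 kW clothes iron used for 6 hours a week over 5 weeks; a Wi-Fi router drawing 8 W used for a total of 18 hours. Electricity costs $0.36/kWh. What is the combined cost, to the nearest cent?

$13.98

clothes iron: Runtime = 6 h/week × 5 weeks = 30 h
clothes iron: 1.29 kW × 30 h = 38.7 kWh
Wi-Fi router: 0.008 kW × 18 h = 0.144 kWh
Total energy = 38.844 kWh
Cost = 38.844 × $0.36 = $13.98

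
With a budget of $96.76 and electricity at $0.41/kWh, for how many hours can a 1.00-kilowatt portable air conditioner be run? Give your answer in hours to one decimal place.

236.0 h

Energy available = $96.76 ÷ $0.41/kWh = 236 kWh
Hours = 236 kWh ÷ 1 kW = 236.0 h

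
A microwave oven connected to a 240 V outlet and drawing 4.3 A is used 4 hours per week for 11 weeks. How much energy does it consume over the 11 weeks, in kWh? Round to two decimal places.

Power = 4.3 A × 240 V = 1032 W = 1.032 kW
Runtime = 4 h/week × 11 weeks = 44 h
Energy = 1.032 kW × 44 h = 45.408 kWh ≈ 45.41 kWh

45.41 kWh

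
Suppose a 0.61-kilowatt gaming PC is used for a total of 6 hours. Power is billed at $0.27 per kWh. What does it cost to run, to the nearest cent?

$0.99

Energy = 0.61 kW × 6 h = 3.66 kWh
Cost = 3.66 kWh × $0.27/kWh = $0.99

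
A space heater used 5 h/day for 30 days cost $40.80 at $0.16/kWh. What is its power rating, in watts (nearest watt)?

1700 W

Energy = $40.80 ÷ $0.16/kWh = 255 kWh
Runtime = 5 h/day × 30 days = 150 h
Power = 255 kWh ÷ 150 h = 1.7 kW = 1700 W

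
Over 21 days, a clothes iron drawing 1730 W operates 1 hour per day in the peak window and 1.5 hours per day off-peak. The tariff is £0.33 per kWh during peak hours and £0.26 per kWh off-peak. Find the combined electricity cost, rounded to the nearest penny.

Peak energy = 1.73 kW × 1 h × 21 = 36.33 kWh
Off-peak energy = 1.73 kW × 1.5 h × 21 = 54.495 kWh
Cost = 36.33 × £0.33 + 54.495 × £0.26 = £11.9889 + £14.1687 = £26.16

£26.16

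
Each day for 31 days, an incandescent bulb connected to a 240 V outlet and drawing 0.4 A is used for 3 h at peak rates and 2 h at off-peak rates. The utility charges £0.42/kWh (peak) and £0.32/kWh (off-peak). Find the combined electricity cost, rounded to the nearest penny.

£5.65

Power = 0.4 A × 240 V = 96 W = 0.096 kW
Peak energy = 0.096 kW × 3 h × 31 = 8.928 kWh
Off-peak energy = 0.096 kW × 2 h × 31 = 5.952 kWh
Cost = 8.928 × £0.42 + 5.952 × £0.32 = £3.74976 + £1.90464 = £5.65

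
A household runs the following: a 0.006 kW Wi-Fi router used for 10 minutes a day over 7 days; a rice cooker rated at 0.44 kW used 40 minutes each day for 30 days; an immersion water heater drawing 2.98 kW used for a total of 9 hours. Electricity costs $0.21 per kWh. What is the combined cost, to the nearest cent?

$7.48

Wi-Fi router: Runtime = 10 min × 7 = 70 min = 1.166666… h
Wi-Fi router: 0.006 kW × 1.166666… h = 0.007 kWh
rice cooker: Runtime = 40 min × 30 = 1200 min = 20 h
rice cooker: 0.44 kW × 20 h = 8.8 kWh
immersion water heater: 2.98 kW × 9 h = 26.82 kWh
Total energy = 35.627 kWh
Cost = 35.627 × $0.21 = $7.48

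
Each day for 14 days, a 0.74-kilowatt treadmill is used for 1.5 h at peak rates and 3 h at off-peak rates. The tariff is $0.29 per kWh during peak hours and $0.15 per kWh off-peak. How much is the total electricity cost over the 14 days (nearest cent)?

Peak energy = 0.74 kW × 1.5 h × 14 = 15.54 kWh
Off-peak energy = 0.74 kW × 3 h × 14 = 31.08 kWh
Cost = 15.54 × $0.29 + 31.08 × $0.15 = $4.5066 + $4.662 = $9.17

$9.17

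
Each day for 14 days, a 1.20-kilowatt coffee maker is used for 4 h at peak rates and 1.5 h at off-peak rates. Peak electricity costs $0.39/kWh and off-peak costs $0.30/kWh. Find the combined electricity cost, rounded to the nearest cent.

Peak energy = 1.2 kW × 4 h × 14 = 67.2 kWh
Off-peak energy = 1.2 kW × 1.5 h × 14 = 25.2 kWh
Cost = 67.2 × $0.39 + 25.2 × $0.30 = $26.208 + $7.56 = $33.77

$33.77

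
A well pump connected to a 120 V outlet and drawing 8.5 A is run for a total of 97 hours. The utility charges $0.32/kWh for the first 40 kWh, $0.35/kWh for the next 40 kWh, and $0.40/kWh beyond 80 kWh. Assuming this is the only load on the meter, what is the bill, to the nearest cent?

$34.38

Power = 8.5 A × 120 V = 1020 W = 1.02 kW
Energy = 1.02 kW × 97 h = 98.94 kWh
Tier 1 (0–40 kWh): 40 × $0.32 = $12.8
Tier 2 (40–80 kWh): 40 × $0.35 = $14
Above 80 kWh: 18.94 × $0.40 = $7.576
Bill = $34.38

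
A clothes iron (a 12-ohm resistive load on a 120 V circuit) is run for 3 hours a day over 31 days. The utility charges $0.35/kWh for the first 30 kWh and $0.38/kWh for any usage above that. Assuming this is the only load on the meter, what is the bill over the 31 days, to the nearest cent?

$41.51

Power = V²/R = 120²/12 = 1200 W = 1.2 kW
Runtime = 3 h/day × 31 days = 93 h
Energy = 1.2 kW × 93 h = 111.6 kWh
Tier 1 (0–30 kWh): 30 × $0.35 = $10.5
Above 30 kWh: 81.6 × $0.38 = $31.008
Bill = $41.51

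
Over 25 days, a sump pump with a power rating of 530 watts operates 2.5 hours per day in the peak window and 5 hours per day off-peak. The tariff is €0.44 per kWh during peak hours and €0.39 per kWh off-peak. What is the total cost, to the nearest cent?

Peak energy = 0.53 kW × 2.5 h × 25 = 33.125 kWh
Off-peak energy = 0.53 kW × 5 h × 25 = 66.25 kWh
Cost = 33.125 × €0.44 + 66.25 × €0.39 = €14.575 + €25.8375 = €40.41

€40.41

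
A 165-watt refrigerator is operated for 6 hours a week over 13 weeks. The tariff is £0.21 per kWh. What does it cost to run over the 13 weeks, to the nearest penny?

£2.70

Runtime = 6 h/week × 13 weeks = 78 h
Energy = 0.165 kW × 78 h = 12.87 kWh
Cost = 12.87 kWh × £0.21/kWh = £2.70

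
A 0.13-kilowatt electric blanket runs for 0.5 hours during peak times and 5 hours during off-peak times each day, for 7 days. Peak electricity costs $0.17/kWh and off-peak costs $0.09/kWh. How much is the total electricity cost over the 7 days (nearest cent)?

Peak energy = 0.13 kW × 0.5 h × 7 = 0.455 kWh
Off-peak energy = 0.13 kW × 5 h × 7 = 4.55 kWh
Cost = 0.455 × $0.17 + 4.55 × $0.09 = $0.07735 + $0.4095 = $0.49

$0.49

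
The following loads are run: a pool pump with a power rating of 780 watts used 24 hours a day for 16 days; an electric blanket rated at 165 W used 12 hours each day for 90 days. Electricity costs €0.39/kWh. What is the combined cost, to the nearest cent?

€186.31

pool pump: Runtime = 24 h × 16 = 384 h
pool pump: 0.78 kW × 384 h = 299.52 kWh
electric blanket: Runtime = 12 h/day × 90 days = 1080 h
electric blanket: 0.165 kW × 1080 h = 178.2 kWh
Total energy = 477.72 kWh
Cost = 477.72 × €0.39 = €186.31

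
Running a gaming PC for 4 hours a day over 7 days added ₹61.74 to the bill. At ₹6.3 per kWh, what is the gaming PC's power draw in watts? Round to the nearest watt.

Energy = ₹61.74 ÷ ₹6.3/kWh = 9.8 kWh
Runtime = 4 h/day × 7 days = 28 h
Power = 9.8 kWh ÷ 28 h = 0.35 kW = 350 W

350 W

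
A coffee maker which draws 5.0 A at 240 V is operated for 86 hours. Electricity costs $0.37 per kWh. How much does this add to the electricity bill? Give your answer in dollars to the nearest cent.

Power = 5.0 A × 240 V = 1200 W = 1.2 kW
Energy = 1.2 kW × 86 h = 103.2 kWh
Cost = 103.2 kWh × $0.37/kWh = $38.18

$38.18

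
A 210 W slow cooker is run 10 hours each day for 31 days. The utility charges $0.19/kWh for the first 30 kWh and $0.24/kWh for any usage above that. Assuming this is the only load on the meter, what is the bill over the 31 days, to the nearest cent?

$14.12

Runtime = 10 h/day × 31 days = 310 h
Energy = 0.21 kW × 310 h = 65.1 kWh
Tier 1 (0–30 kWh): 30 × $0.19 = $5.7
Above 30 kWh: 35.1 × $0.24 = $8.424
Bill = $14.12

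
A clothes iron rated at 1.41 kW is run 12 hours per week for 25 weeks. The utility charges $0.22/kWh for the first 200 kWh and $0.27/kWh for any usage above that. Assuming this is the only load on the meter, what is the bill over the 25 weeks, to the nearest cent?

$104.21

Runtime = 12 h/week × 25 weeks = 300 h
Energy = 1.41 kW × 300 h = 423 kWh
Tier 1 (0–200 kWh): 200 × $0.22 = $44
Above 200 kWh: 223 × $0.27 = $60.21
Bill = $104.21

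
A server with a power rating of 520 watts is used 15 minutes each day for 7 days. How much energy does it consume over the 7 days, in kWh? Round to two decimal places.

0.91 kWh

Runtime = 15 min × 7 = 105 min = 1.75 h
Energy = 0.52 kW × 1.75 h = 0.91 kWh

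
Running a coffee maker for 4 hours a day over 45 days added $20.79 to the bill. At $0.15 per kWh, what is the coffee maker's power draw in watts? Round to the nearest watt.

770 W

Energy = $20.79 ÷ $0.15/kWh = 138.6 kWh
Runtime = 4 h/day × 45 days = 180 h
Power = 138.6 kWh ÷ 180 h = 0.77 kW = 770 W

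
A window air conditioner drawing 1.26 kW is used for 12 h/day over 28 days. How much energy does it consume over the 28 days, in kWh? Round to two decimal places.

Runtime = 12 h/day × 28 days = 336 h
Energy = 1.26 kW × 336 h = 423.36 kWh

423.36 kWh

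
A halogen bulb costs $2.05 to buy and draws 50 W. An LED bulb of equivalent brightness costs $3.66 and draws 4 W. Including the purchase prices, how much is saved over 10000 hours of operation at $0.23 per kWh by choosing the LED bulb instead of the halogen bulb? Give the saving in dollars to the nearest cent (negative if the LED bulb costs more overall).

halogen bulb: $2.05 + (50/1000) kW × 10000 h × $0.23 = $2.05 + $115 = $117.05
LED bulb: $3.66 + (4/1000) kW × 10000 h × $0.23 = $3.66 + $9.2 = $12.86
Saving = $117.05 − $12.86 = $104.19

$104.19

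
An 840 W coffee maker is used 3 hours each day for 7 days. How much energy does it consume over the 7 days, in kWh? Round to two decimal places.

Runtime = 3 h/day × 7 days = 21 h
Energy = 0.84 kW × 21 h = 17.64 kWh

17.64 kWh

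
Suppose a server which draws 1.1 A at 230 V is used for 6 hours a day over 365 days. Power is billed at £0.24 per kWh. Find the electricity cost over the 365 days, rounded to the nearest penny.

Power = 1.1 A × 230 V = 253 W = 0.253 kW
Runtime = 6 h/day × 365 days = 2190 h
Energy = 0.253 kW × 2190 h = 554.07 kWh
Cost = 554.07 kWh × £0.24/kWh = £132.98

£132.98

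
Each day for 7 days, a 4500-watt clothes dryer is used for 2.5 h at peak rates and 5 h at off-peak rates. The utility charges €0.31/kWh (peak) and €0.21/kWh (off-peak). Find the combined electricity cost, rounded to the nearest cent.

Peak energy = 4.5 kW × 2.5 h × 7 = 78.75 kWh
Off-peak energy = 4.5 kW × 5 h × 7 = 157.5 kWh
Cost = 78.75 × €0.31 + 157.5 × €0.21 = €24.4125 + €33.075 = €57.49

€57.49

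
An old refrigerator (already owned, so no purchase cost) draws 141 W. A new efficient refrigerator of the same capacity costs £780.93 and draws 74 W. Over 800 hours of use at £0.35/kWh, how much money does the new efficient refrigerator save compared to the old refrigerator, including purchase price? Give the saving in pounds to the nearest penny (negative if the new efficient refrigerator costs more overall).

old refrigerator: £0.00 + (141/1000) kW × 800 h × £0.35 = £0.00 + £39.48 = £39.48
new efficient refrigerator: £780.93 + (74/1000) kW × 800 h × £0.35 = £780.93 + £20.72 = £801.65
Saving = £39.48 − £801.65 = −£762.17

-£762.17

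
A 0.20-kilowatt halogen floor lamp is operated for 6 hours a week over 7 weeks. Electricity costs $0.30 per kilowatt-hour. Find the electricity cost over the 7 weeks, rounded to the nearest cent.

$2.52

Runtime = 6 h/week × 7 weeks = 42 h
Energy = 0.2 kW × 42 h = 8.4 kWh
Cost = 8.4 kWh × $0.30/kWh = $2.52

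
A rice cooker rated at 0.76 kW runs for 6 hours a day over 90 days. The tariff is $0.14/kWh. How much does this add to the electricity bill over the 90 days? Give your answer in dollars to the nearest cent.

$57.46

Runtime = 6 h/day × 90 days = 540 h
Energy = 0.76 kW × 540 h = 410.4 kWh
Cost = 410.4 kWh × $0.14/kWh = $57.46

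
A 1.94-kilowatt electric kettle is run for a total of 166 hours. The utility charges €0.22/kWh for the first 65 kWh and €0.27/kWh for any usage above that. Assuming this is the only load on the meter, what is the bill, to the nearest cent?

€83.70

Energy = 1.94 kW × 166 h = 322.04 kWh
Tier 1 (0–65 kWh): 65 × €0.22 = €14.3
Above 65 kWh: 257.04 × €0.27 = €69.4008
Bill = €83.70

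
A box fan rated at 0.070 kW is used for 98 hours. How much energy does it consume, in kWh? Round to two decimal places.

6.86 kWh

Energy = 0.07 kW × 98 h = 6.86 kWh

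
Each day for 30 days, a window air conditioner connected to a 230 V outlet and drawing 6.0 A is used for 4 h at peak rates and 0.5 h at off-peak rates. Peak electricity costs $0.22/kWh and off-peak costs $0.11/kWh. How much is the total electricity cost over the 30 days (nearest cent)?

$38.71

Power = 6.0 A × 230 V = 1380 W = 1.38 kW
Peak energy = 1.38 kW × 4 h × 30 = 165.6 kWh
Off-peak energy = 1.38 kW × 0.5 h × 30 = 20.7 kWh
Cost = 165.6 × $0.22 + 20.7 × $0.11 = $36.432 + $2.277 = $38.71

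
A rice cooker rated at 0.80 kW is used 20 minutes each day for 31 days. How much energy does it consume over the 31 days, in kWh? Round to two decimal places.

8.27 kWh

Runtime = 20 min × 31 = 620 min = 10.333333… h
Energy = 0.8 kW × 10.333333… h = 8.266666… kWh ≈ 8.27 kWh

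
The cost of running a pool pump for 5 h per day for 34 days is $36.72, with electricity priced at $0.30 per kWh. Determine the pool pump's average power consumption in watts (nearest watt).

Energy = $36.72 ÷ $0.30/kWh = 122.4 kWh
Runtime = 5 h/day × 34 days = 170 h
Power = 122.4 kWh ÷ 170 h = 0.72 kW = 720 W

720 W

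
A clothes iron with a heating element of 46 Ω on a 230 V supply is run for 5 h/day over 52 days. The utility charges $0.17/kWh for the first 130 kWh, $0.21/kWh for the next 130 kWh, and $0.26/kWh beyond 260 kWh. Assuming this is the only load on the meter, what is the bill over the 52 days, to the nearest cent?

$59.54

Power = V²/R = 230²/46 = 1150 W = 1.15 kW
Runtime = 5 h/day × 52 days = 260 h
Energy = 1.15 kW × 260 h = 299 kWh
Tier 1 (0–130 kWh): 130 × $0.17 = $22.1
Tier 2 (130–260 kWh): 130 × $0.21 = $27.3
Above 260 kWh: 39 × $0.26 = $10.14
Bill = $59.54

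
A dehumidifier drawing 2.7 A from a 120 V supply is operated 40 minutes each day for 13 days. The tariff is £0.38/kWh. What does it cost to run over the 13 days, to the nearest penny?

Power = 2.7 A × 120 V = 324 W = 0.324 kW
Runtime = 40 min × 13 = 520 min = 8.666666… h
Energy = 0.324 kW × 8.666666… h = 2.808 kWh
Cost = 2.808 kWh × £0.38/kWh = £1.07

£1.07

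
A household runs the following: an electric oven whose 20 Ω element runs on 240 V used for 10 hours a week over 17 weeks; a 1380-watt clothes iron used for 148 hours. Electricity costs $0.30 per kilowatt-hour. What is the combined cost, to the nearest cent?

$208.15

electric oven: Power = V²/R = 240²/20 = 2880 W = 2.88 kW
electric oven: Runtime = 10 h/week × 17 weeks = 170 h
electric oven: 2.88 kW × 170 h = 489.6 kWh
clothes iron: 1.38 kW × 148 h = 204.24 kWh
Total energy = 693.84 kWh
Cost = 693.84 × $0.30 = $208.15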